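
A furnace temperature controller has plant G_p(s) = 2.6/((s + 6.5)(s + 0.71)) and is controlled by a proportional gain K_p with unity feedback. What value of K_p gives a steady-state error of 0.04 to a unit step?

K_p = 42.6

For a type-0 loop with proportional control, e_ss = 1/(1 + K_p·G_p(0)).
G_p(0) = 0.5634. Require 1/(1 + K_p·0.5634) = 0.04, so 1 + 0.5634·K_p = 25.
K_p = (25 − 1)/0.5634 = 42.6.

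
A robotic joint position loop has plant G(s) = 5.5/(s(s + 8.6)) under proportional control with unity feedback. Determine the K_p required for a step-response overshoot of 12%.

K_p = 10.7

From %OS = 100·exp(−πζ/√(1−ζ²)) = 12%, ζ = −ln(0.12)/√(π²+ln²(0.12)) = 0.5594.
Characteristic equation s² + 8.6s + 5.5K_p = 0 gives ζ = 8.6/(2√(5.5K_p)).
Setting ζ = 0.5594: √(5.5K_p) = 8.6/(2·0.5594) = 7.687, so K_p = 59.08/5.5 = 10.7.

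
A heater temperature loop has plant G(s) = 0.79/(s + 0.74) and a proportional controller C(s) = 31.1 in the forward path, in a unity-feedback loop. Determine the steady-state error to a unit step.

0.0292

The loop is type 0. Static position error constant K_pos = C(0)·G(0) = 31.1·1.068 = 33.2.
Steady-state error to a unit step: e_ss = 1/(1+K_pos) = 1/34.2 = 0.0292.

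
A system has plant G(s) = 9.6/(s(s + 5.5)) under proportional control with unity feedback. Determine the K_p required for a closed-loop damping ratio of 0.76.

Closed-loop characteristic equation: s² + 5.5s + K_p·9.6 = 0.
So ω_n = √(9.6K_p) and 2ζω_n = 5.5, giving ζ = 5.5/(2√(9.6K_p)).
Setting ζ = 0.76: √(9.6K_p) = 5.5/(2·0.76) = 3.618, so K_p = 13.09/9.6 = 1.36.

K_p = 1.36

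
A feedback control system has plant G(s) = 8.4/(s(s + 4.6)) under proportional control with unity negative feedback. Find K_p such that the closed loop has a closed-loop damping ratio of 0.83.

Closed-loop characteristic equation: s² + 4.6s + K_p·8.4 = 0.
So ω_n = √(8.4K_p) and 2ζω_n = 4.6, giving ζ = 4.6/(2√(8.4K_p)).
Setting ζ = 0.83: √(8.4K_p) = 4.6/(2·0.83) = 2.771, so K_p = 7.679/8.4 = 0.914.

K_p = 0.914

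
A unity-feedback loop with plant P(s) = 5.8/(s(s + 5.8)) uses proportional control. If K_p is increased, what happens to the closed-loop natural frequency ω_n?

increase

ω_n = √(5.8·K_p), which grows with K_p.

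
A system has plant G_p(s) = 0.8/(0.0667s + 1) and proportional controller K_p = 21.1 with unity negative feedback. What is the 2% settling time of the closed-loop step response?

Closed loop: T(s) = K_p·G_p/(1+K_p·G_p) = 16.88/(0.0667s + 1 + 16.88), with pole at s = −(1 + 16.88)/0.0667 = −268.1.
τ = 1/268.1 = 0.00373 s, so 2% settling time ≈ 4τ = 0.0149 s.

T_s ≈ 0.0149 s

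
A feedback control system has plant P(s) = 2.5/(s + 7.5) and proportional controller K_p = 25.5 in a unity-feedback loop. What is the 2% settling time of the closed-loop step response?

Closed-loop transfer function: T(s) = K_p·P(s)/(1 + K_p·P(s)) = 63.75/(s + 7.5 + 63.75) = 63.75/(s + 71.25).
Time constant τ = 1/71.25 = 0.01404 s, so the 2% settling time is about 4τ = 0.0561 s.

T_s ≈ 0.0561 s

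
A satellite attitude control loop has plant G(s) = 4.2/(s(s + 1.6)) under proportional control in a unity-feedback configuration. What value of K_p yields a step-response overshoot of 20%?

From %OS = 100·exp(−πζ/√(1−ζ²)) = 20%, ζ = −ln(0.2)/√(π²+ln²(0.2)) = 0.4559.
Characteristic equation s² + 1.6s + 4.2K_p = 0 gives ζ = 1.6/(2√(4.2K_p)).
Setting ζ = 0.4559: √(4.2K_p) = 1.6/(2·0.4559) = 1.755, so K_p = 3.079/4.2 = 0.733.

K_p = 0.733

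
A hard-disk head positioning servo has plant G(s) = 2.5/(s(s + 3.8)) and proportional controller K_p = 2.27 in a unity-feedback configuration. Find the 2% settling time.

T_s ≈ 2.11 s

The closed-loop denominator s² + 3.8s + 5.675 gives ω_n = √5.675 = 2.382 and ζ = 3.8/(2ω_n) = 0.7976.
2% settling time T_s ≈ 4/(ζω_n) = 4/1.9 = 2.11 s.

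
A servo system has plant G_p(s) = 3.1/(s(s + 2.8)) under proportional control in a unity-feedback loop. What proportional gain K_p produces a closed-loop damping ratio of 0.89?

K_p = 0.798

Closed-loop characteristic equation: s² + 2.8s + K_p·3.1 = 0.
So ω_n = √(3.1K_p) and 2ζω_n = 2.8, giving ζ = 2.8/(2√(3.1K_p)).
Setting ζ = 0.89: √(3.1K_p) = 2.8/(2·0.89) = 1.573, so K_p = 2.474/3.1 = 0.798.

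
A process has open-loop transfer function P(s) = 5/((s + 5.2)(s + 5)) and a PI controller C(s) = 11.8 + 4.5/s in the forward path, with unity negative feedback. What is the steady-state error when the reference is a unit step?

The open loop C(s)P(s) has a pole at the origin (type 1), so the static position error constant is infinite and e_ss = 1/(1+∞) = 0.

0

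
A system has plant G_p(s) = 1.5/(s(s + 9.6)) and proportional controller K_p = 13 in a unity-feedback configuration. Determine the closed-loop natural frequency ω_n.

ω_n = 4.42 rad/s

1 + K_p·G_p(s) = 0 gives s² + 9.6s + 19.5 = 0.
So ω_n² = 19.5 ⇒ ω_n = 4.416 rad/s, and ζ = 9.6/(2ω_n) = 1.09.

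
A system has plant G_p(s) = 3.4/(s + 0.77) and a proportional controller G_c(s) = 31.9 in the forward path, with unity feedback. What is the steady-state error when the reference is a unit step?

0.00705

The loop is type 0. Static position error constant K_pos = G_c(0)·G_p(0) = 31.9·4.416 = 140.9.
Steady-state error to a unit step: e_ss = 1/(1+K_pos) = 1/141.9 = 0.00705.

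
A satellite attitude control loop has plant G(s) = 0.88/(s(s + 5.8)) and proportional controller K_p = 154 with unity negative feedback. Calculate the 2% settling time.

T_s ≈ 1.38 s

Closed-loop characteristic equation: s² + 5.8s + 135.5 = 0, so ω_n = 11.64 rad/s and ζ = 5.8/(2·11.64) = 0.2491.
2% settling time T_s ≈ 4/(ζω_n) = 4/2.9 = 1.38 s.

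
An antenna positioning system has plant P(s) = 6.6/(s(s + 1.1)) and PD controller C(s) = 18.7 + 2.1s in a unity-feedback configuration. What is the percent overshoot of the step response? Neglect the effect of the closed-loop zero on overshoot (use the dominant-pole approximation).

5.72%

Forward path: (18.7 + 2.1s)·6.6/(s(s+1.1)). The closed-loop characteristic equation is s² + (1.1 + 6.6·2.1)s + 6.6·18.7 = 0.
That is s² + 14.96s + 123.4 = 0, so ω_n = 11.11 rad/s and ζ = 14.96/(2·11.11) = 0.6733.
%OS = 100·exp(−πζ/√(1−ζ²)) = 5.72%.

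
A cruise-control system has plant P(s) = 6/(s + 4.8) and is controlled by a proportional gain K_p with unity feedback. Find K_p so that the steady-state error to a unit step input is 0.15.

Steady-state error for a unit step on this type-0 loop is 1/(1 + K_p·P(0)).
P(0) = 1.25. Require 1/(1 + K_p·1.25) = 0.15, so 1 + 1.25·K_p = 6.667.
K_p = (6.667 − 1)/1.25 = 4.53.

K_p = 4.53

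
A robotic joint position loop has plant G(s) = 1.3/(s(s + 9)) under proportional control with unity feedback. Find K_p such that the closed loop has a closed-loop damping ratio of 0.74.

K_p = 28.4

Closed-loop characteristic equation: s² + 9s + K_p·1.3 = 0.
So ω_n = √(1.3K_p) and 2ζω_n = 9, giving ζ = 9/(2√(1.3K_p)).
Setting ζ = 0.74: √(1.3K_p) = 9/(2·0.74) = 6.081, so K_p = 36.98/1.3 = 28.4.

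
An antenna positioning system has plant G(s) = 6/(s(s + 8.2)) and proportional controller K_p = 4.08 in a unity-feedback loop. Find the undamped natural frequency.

The closed-loop denominator is s(s+8.2) + 4.08·6 = s² + 8.2s + 24.48.
Matching s² + 2ζω_n s + ω_n²: ω_n = √24.48 = 4.948 rad/s and 2ζω_n = 8.2, so ζ = 8.2/(2·4.948) = 0.829.

ω_n = 4.95 rad/s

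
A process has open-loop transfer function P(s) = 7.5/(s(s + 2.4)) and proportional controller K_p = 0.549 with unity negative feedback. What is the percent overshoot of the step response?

9.99%

The closed-loop denominator s² + 2.4s + 4.118 gives ω_n = √4.118 = 2.029 and ζ = 2.4/(2ω_n) = 0.5914.
%OS = 100·exp(−πζ/√(1−ζ²)) = 100·exp(−π·0.5914/√0.6503) = 9.99%.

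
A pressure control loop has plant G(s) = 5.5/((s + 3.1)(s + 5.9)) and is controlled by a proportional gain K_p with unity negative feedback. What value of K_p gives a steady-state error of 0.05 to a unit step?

The loop is type 0, so e_ss(step) = 1/(1 + K_pos) with K_pos = K_p·G(0).
G(0) = 0.3007. Require 1/(1 + K_p·0.3007) = 0.05, so 1 + 0.3007·K_p = 20.
K_p = (20 − 1)/0.3007 = 63.2.

K_p = 63.2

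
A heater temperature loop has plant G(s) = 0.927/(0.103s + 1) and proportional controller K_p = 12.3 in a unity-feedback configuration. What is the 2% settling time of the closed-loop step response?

T_s ≈ 0.0332 s

Closed loop: T(s) = K_p·G/(1+K_p·G) = 11.4/(0.103s + 1 + 11.4), with pole at s = −(1 + 11.4)/0.103 = −120.4.
τ = 1/120.4 = 0.008305 s, so 2% settling time ≈ 4τ = 0.0332 s.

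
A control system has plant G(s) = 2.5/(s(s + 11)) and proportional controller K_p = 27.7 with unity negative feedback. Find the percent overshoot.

6.29%

The closed-loop denominator s² + 11s + 69.25 gives ω_n = √69.25 = 8.322 and ζ = 11/(2ω_n) = 0.6609.
%OS = 100·exp(−πζ/√(1−ζ²)) = 100·exp(−π·0.6609/√0.5632) = 6.29%.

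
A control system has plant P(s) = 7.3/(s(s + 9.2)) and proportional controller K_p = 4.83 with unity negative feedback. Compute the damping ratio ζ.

The closed-loop denominator is s(s+9.2) + 4.83·7.3 = s² + 9.2s + 35.26.
So ω_n² = 35.26 ⇒ ω_n = 5.938 rad/s, and ζ = 9.2/(2ω_n) = 0.775.

ζ = 0.775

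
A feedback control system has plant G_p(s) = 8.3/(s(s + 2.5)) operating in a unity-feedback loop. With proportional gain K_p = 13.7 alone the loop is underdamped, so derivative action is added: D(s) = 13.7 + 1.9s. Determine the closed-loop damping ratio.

ζ = 0.857

Forward path: (13.7 + 1.9s)·8.3/(s(s+2.5)). The closed-loop characteristic equation is s² + (2.5 + 8.3·1.9)s + 8.3·13.7 = 0.
That is s² + 18.27s + 113.7 = 0, so ω_n = 10.66 rad/s and ζ = 18.27/(2·10.66) = 0.8567.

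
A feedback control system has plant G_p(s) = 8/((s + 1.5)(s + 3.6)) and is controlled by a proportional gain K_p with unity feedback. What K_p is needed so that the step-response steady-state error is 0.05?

K_p = 12.8

Steady-state error for a unit step on this type-0 loop is 1/(1 + K_p·G_p(0)).
G_p(0) = 1.481. Require 1/(1 + K_p·1.481) = 0.05, so 1 + 1.481·K_p = 20.
K_p = (20 − 1)/1.481 = 12.8.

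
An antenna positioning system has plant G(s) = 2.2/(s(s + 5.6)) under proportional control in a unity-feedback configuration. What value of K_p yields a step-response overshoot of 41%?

From %OS = 100·exp(−πζ/√(1−ζ²)) = 41%, ζ = −ln(0.41)/√(π²+ln²(0.41)) = 0.273.
Characteristic equation s² + 5.6s + 2.2K_p = 0 gives ζ = 5.6/(2√(2.2K_p)).
Setting ζ = 0.273: √(2.2K_p) = 5.6/(2·0.273) = 10.26, so K_p = 105.2/2.2 = 47.8.

K_p = 47.8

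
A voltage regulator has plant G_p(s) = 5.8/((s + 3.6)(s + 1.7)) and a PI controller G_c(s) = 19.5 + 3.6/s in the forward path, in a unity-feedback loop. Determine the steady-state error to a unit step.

The open loop G_c(s)G_p(s) has a pole at the origin (type 1), so the static position error constant is infinite and e_ss = 1/(1+∞) = 0.

0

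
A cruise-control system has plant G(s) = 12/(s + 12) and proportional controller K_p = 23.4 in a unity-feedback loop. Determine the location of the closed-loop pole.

s = -292.8

Closed-loop transfer function: T(s) = K_p·G(s)/(1 + K_p·G(s)) = 280.8/(s + 12 + 280.8) = 280.8/(s + 292.8).
The closed-loop pole is at s = −292.8.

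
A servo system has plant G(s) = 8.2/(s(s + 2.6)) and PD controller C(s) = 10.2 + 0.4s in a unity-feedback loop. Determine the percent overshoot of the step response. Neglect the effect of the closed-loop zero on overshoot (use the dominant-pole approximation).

34.4%

Forward path: (10.2 + 0.4s)·8.2/(s(s+2.6)). The closed-loop characteristic equation is s² + (2.6 + 8.2·0.4)s + 8.2·10.2 = 0.
That is s² + 5.88s + 83.64 = 0, so ω_n = 9.145 rad/s and ζ = 5.88/(2·9.145) = 0.3215.
%OS = 100·exp(−πζ/√(1−ζ²)) = 34.4%.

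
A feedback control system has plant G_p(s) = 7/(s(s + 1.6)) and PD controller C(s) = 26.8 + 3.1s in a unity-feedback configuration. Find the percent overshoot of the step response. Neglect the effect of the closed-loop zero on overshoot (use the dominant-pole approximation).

Forward path: (26.8 + 3.1s)·7/(s(s+1.6)). The closed-loop characteristic equation is s² + (1.6 + 7·3.1)s + 7·26.8 = 0.
That is s² + 23.3s + 187.6 = 0, so ω_n = 13.7 rad/s and ζ = 23.3/(2·13.7) = 0.8506.
%OS = 100·exp(−πζ/√(1−ζ²)) = 0.621%.

0.621%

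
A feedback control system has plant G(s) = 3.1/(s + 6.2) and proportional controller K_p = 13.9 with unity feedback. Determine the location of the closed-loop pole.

Closed-loop transfer function: T(s) = K_p·G(s)/(1 + K_p·G(s)) = 43.09/(s + 6.2 + 43.09) = 43.09/(s + 49.29).
The closed-loop pole is at s = −49.29.

s = -49.29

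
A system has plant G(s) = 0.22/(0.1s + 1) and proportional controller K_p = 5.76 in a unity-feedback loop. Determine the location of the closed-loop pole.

s = -22.67

Closed loop: T(s) = K_p·G/(1+K_p·G) = 1.267/(0.1s + 1 + 1.267), with pole at s = −(1 + 1.267)/0.1 = −22.67.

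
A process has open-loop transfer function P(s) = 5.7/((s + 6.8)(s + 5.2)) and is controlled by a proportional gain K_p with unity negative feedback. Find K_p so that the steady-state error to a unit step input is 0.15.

For a type-0 loop with proportional control, e_ss = 1/(1 + K_p·P(0)).
P(0) = 0.1612. Require 1/(1 + K_p·0.1612) = 0.15, so 1 + 0.1612·K_p = 6.667.
K_p = (6.667 − 1)/0.1612 = 35.2.

K_p = 35.2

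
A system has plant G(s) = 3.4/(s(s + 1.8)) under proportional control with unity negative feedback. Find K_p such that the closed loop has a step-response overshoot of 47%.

From %OS = 100·exp(−πζ/√(1−ζ²)) = 47%, ζ = −ln(0.47)/√(π²+ln²(0.47)) = 0.2337.
Characteristic equation s² + 1.8s + 3.4K_p = 0 gives ζ = 1.8/(2√(3.4K_p)).
Setting ζ = 0.2337: √(3.4K_p) = 1.8/(2·0.2337) = 3.851, so K_p = 14.83/3.4 = 4.36.

K_p = 4.36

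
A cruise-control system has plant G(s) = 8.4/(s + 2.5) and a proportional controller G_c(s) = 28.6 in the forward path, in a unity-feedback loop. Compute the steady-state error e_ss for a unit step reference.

0.0103

The loop is type 0. Static position error constant K_pos = G_c(0)·G(0) = 28.6·3.36 = 96.1.
Steady-state error to a unit step: e_ss = 1/(1+K_pos) = 1/97.1 = 0.0103.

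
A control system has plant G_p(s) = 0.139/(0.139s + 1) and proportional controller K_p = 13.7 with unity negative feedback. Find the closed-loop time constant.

τ = 0.0479 s

Closed loop: T(s) = K_p·G_p/(1+K_p·G_p) = 1.904/(0.139s + 1 + 1.904), with pole at s = −(1 + 1.904)/0.139 = −20.89.
Closed-loop time constant τ = 1/20.89 = 0.0479 s.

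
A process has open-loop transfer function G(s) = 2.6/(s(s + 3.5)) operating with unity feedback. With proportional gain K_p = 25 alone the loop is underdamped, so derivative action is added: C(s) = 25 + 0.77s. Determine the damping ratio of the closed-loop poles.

ζ = 0.341

Forward path: (25 + 0.77s)·2.6/(s(s+3.5)). The closed-loop characteristic equation is s² + (3.5 + 2.6·0.77)s + 2.6·25 = 0.
That is s² + 5.502s + 65 = 0, so ω_n = 8.062 rad/s and ζ = 5.502/(2·8.062) = 0.3412.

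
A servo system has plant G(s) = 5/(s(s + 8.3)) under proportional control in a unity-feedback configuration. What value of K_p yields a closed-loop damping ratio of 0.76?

Closed-loop characteristic equation: s² + 8.3s + K_p·5 = 0.
So ω_n = √(5K_p) and 2ζω_n = 8.3, giving ζ = 8.3/(2√(5K_p)).
Setting ζ = 0.76: √(5K_p) = 8.3/(2·0.76) = 5.461, so K_p = 29.82/5 = 5.96.

K_p = 5.96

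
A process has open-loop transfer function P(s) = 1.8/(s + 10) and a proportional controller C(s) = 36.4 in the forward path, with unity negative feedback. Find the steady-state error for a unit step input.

The loop is type 0. Static position error constant K_pos = C(0)·P(0) = 36.4·0.18 = 6.552.
Steady-state error to a unit step: e_ss = 1/(1+K_pos) = 1/7.552 = 0.132.

0.132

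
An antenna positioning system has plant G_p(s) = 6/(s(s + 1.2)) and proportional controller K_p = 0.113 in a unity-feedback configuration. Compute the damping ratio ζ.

ζ = 0.729

With unity feedback the closed-loop characteristic equation is s² + 1.2s + 0.113·6 = s² + 1.2s + 0.678 = 0.
So ω_n² = 0.678 ⇒ ω_n = 0.8234 rad/s, and ζ = 1.2/(2ω_n) = 0.729.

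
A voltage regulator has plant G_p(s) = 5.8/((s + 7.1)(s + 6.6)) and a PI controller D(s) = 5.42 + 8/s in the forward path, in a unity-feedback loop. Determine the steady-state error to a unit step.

0

The open loop D(s)G_p(s) has a pole at the origin (type 1), so the static position error constant is infinite and e_ss = 1/(1+∞) = 0.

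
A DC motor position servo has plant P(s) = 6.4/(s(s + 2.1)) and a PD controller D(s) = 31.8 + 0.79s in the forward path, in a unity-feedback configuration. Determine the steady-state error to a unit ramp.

0.0103

The loop has one pole at the origin (type 1). Velocity error constant K_v = lim_{s→0} s·D(s)P(s) = 31.8·6.4/2.1 = 96.91.
Steady-state error to a unit ramp: e_ss = 1/K_v = 0.0103.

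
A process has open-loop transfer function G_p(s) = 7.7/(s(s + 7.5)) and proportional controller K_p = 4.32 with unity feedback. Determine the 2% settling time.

The closed-loop denominator s² + 7.5s + 33.26 gives ω_n = √33.26 = 5.767 and ζ = 7.5/(2ω_n) = 0.6502.
2% settling time T_s ≈ 4/(ζω_n) = 4/3.75 = 1.07 s.

T_s ≈ 1.07 s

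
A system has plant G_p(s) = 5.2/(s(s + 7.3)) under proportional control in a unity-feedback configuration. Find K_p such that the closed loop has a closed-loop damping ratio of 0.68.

K_p = 5.54

Closed-loop characteristic equation: s² + 7.3s + K_p·5.2 = 0.
So ω_n = √(5.2K_p) and 2ζω_n = 7.3, giving ζ = 7.3/(2√(5.2K_p)).
Setting ζ = 0.68: √(5.2K_p) = 7.3/(2·0.68) = 5.368, so K_p = 28.81/5.2 = 5.54.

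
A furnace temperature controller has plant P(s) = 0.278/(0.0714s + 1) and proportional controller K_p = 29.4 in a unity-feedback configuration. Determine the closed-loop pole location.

s = -128.5

Closed loop: T(s) = K_p·P/(1+K_p·P) = 8.173/(0.0714s + 1 + 8.173), with pole at s = −(1 + 8.173)/0.0714 = −128.5.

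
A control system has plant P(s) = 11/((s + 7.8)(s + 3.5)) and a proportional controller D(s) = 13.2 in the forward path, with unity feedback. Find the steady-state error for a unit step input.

The loop is type 0. Static position error constant K_pos = D(0)·P(0) = 13.2·0.4029 = 5.319.
Steady-state error to a unit step: e_ss = 1/(1+K_pos) = 1/6.319 = 0.158.

0.158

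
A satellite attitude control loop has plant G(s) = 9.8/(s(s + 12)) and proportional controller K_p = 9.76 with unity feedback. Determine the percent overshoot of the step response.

8.71%

The closed-loop denominator s² + 12s + 95.65 gives ω_n = √95.65 = 9.78 and ζ = 12/(2ω_n) = 0.6135.
%OS = 100·exp(−πζ/√(1−ζ²)) = 100·exp(−π·0.6135/√0.6236) = 8.71%.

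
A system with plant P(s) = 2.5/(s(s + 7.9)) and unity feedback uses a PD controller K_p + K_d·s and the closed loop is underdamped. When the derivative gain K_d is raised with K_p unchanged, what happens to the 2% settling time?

decrease

Characteristic equation s² + (7.9 + 2.5K_d)s + 2.5K_p = 0: raising K_d increases ζω_n = (7.9+2.5K_d)/2 while the loop stays underdamped, so T_s ≈ 4/(ζω_n) decreases.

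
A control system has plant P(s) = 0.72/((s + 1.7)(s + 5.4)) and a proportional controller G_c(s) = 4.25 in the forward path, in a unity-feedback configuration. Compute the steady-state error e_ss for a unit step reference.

The loop is type 0. Static position error constant K_pos = G_c(0)·P(0) = 4.25·0.07843 = 0.3333.
Steady-state error to a unit step: e_ss = 1/(1+K_pos) = 1/1.333 = 0.75.

0.75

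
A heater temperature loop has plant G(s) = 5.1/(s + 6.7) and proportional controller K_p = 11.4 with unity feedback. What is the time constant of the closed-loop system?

Closed-loop transfer function: T(s) = K_p·G(s)/(1 + K_p·G(s)) = 58.14/(s + 6.7 + 58.14) = 58.14/(s + 64.84).
Time constant τ = 1/64.84 = 0.0154 s.

τ = 0.0154 s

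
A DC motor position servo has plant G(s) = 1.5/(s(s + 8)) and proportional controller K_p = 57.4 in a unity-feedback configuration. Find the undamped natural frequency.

ω_n = 9.28 rad/s

1 + K_p·G(s) = 0 gives s² + 8s + 86.1 = 0.
So ω_n² = 86.1 ⇒ ω_n = 9.279 rad/s, and ζ = 8/(2ω_n) = 0.431.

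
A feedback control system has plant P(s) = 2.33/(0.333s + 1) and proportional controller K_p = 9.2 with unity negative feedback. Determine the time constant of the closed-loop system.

Closed loop: T(s) = K_p·P/(1+K_p·P) = 21.44/(0.333s + 1 + 21.44), with pole at s = −(1 + 21.44)/0.333 = −67.38.
Closed-loop time constant τ = 1/67.38 = 0.0148 s.

τ = 0.0148 s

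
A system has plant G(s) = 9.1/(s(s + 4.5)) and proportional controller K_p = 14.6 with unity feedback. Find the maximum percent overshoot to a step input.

53.5%

From 1 + K_pG(s) = 0: s² + 4.5s + 132.9 = 0 ⇒ ω_n = 11.53, ζ = 0.1952.
%OS = 100·exp(−πζ/√(1−ζ²)) = 100·exp(−π·0.1952/√0.9619) = 53.5%.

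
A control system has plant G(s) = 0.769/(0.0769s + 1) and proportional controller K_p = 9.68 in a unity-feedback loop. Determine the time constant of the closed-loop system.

Closed loop: T(s) = K_p·G/(1+K_p·G) = 7.444/(0.0769s + 1 + 7.444), with pole at s = −(1 + 7.444)/0.0769 = −109.8.
Closed-loop time constant τ = 1/109.8 = 0.00911 s.

τ = 0.00911 s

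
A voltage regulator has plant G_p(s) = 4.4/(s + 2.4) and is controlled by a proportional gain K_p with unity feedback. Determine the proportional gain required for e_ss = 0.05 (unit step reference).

K_p = 10.4

Steady-state error for a unit step on this type-0 loop is 1/(1 + K_p·G_p(0)).
G_p(0) = 1.833. Require 1/(1 + K_p·1.833) = 0.05, so 1 + 1.833·K_p = 20.
K_p = (20 − 1)/1.833 = 10.4.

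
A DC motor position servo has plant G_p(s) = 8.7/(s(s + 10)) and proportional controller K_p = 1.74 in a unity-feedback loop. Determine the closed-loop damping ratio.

ζ = 1.29

The closed-loop denominator is s(s+10) + 1.74·8.7 = s² + 10s + 15.14.
Matching s² + 2ζω_n s + ω_n²: ω_n = √15.14 = 3.891 rad/s and 2ζω_n = 10, so ζ = 10/(2·3.891) = 1.29.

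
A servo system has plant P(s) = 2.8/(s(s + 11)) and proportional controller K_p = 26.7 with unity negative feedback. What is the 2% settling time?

From 1 + K_pP(s) = 0: s² + 11s + 74.76 = 0 ⇒ ω_n = 8.646, ζ = 0.6361.
2% settling time T_s ≈ 4/(ζω_n) = 4/5.5 = 0.727 s.

T_s ≈ 0.727 s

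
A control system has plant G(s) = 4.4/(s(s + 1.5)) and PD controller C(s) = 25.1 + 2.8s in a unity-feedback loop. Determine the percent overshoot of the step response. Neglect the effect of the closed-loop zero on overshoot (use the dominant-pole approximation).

6.45%

Forward path: (25.1 + 2.8s)·4.4/(s(s+1.5)). The closed-loop characteristic equation is s² + (1.5 + 4.4·2.8)s + 4.4·25.1 = 0.
That is s² + 13.82s + 110.4 = 0, so ω_n = 10.51 rad/s and ζ = 13.82/(2·10.51) = 0.6575.
%OS = 100·exp(−πζ/√(1−ζ²)) = 6.45%.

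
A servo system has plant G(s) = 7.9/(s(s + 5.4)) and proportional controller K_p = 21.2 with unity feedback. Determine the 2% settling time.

T_s ≈ 1.48 s

From 1 + K_pG(s) = 0: s² + 5.4s + 167.5 = 0 ⇒ ω_n = 12.94, ζ = 0.2086.
2% settling time T_s ≈ 4/(ζω_n) = 4/2.7 = 1.48 s.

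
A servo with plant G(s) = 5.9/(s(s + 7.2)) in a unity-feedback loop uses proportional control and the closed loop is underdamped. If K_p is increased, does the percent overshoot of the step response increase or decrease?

ζ = 7.2/(2√(5.9K_p)) decreases as K_p grows; lower damping means more overshoot.

increase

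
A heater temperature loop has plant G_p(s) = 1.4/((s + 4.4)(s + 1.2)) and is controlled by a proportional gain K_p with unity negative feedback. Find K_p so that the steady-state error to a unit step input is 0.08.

K_p = 43.4

Steady-state error for a unit step on this type-0 loop is 1/(1 + K_p·G_p(0)).
G_p(0) = 0.2652. Require 1/(1 + K_p·0.2652) = 0.08, so 1 + 0.2652·K_p = 12.5.
K_p = (12.5 − 1)/0.2652 = 43.4.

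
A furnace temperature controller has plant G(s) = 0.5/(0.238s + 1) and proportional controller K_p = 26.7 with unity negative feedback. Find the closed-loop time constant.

Closed loop: T(s) = K_p·G/(1+K_p·G) = 13.35/(0.238s + 1 + 13.35), with pole at s = −(1 + 13.35)/0.238 = −60.29.
Closed-loop time constant τ = 1/60.29 = 0.0166 s.

τ = 0.0166 s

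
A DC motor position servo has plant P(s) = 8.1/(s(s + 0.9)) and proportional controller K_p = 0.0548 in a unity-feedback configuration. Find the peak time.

T_p = 6.39 s

Closed-loop characteristic equation: s² + 0.9s + 0.4439 = 0, so ω_n = 0.6662 rad/s and ζ = 0.9/(2·0.6662) = 0.6754.
Damped frequency ω_d = ω_n√(1−ζ²) = 0.4913 rad/s, so peak time T_p = π/ω_d = 6.39 s.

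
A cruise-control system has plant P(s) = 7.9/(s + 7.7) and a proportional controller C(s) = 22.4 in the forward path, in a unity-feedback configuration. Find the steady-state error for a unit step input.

The loop is type 0. Static position error constant K_pos = C(0)·P(0) = 22.4·1.026 = 22.98.
Steady-state error to a unit step: e_ss = 1/(1+K_pos) = 1/23.98 = 0.0417.

0.0417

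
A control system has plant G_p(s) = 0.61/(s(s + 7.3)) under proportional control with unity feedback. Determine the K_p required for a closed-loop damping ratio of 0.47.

Closed-loop characteristic equation: s² + 7.3s + K_p·0.61 = 0.
So ω_n = √(0.61K_p) and 2ζω_n = 7.3, giving ζ = 7.3/(2√(0.61K_p)).
Setting ζ = 0.47: √(0.61K_p) = 7.3/(2·0.47) = 7.766, so K_p = 60.31/0.61 = 98.9.

K_p = 98.9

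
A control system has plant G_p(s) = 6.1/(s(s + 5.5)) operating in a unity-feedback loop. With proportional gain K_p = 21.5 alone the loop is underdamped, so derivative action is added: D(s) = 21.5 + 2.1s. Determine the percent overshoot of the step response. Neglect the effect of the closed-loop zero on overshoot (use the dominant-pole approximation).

Forward path: (21.5 + 2.1s)·6.1/(s(s+5.5)). The closed-loop characteristic equation is s² + (5.5 + 6.1·2.1)s + 6.1·21.5 = 0.
That is s² + 18.31s + 131.2 = 0, so ω_n = 11.45 rad/s and ζ = 18.31/(2·11.45) = 0.7994.
%OS = 100·exp(−πζ/√(1−ζ²)) = 1.53%.

1.53%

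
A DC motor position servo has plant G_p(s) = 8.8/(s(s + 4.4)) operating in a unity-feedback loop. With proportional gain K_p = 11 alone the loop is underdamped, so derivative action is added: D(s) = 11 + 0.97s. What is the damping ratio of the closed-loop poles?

Forward path: (11 + 0.97s)·8.8/(s(s+4.4)). The closed-loop characteristic equation is s² + (4.4 + 8.8·0.97)s + 8.8·11 = 0.
That is s² + 12.94s + 96.8 = 0, so ω_n = 9.839 rad/s and ζ = 12.94/(2·9.839) = 0.6574.

ζ = 0.657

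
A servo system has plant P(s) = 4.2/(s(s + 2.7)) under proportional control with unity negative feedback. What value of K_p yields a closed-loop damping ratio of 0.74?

K_p = 0.792

Closed-loop characteristic equation: s² + 2.7s + K_p·4.2 = 0.
So ω_n = √(4.2K_p) and 2ζω_n = 2.7, giving ζ = 2.7/(2√(4.2K_p)).
Setting ζ = 0.74: √(4.2K_p) = 2.7/(2·0.74) = 1.824, so K_p = 3.328/4.2 = 0.792.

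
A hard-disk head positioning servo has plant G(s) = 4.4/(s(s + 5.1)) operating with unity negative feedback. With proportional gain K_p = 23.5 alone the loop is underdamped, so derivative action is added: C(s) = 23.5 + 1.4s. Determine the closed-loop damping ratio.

Forward path: (23.5 + 1.4s)·4.4/(s(s+5.1)). The closed-loop characteristic equation is s² + (5.1 + 4.4·1.4)s + 4.4·23.5 = 0.
That is s² + 11.26s + 103.4 = 0, so ω_n = 10.17 rad/s and ζ = 11.26/(2·10.17) = 0.5537.

ζ = 0.554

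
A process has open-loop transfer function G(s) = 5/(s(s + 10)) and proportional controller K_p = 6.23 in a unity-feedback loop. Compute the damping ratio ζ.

1 + K_p·G(s) = 0 gives s² + 10s + 31.15 = 0.
Matching s² + 2ζω_n s + ω_n²: ω_n = √31.15 = 5.581 rad/s and 2ζω_n = 10, so ζ = 10/(2·5.581) = 0.896.

ζ = 0.896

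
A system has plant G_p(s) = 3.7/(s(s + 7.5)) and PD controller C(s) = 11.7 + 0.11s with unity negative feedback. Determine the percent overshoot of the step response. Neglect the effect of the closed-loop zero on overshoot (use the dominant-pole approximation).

Forward path: (11.7 + 0.11s)·3.7/(s(s+7.5)). The closed-loop characteristic equation is s² + (7.5 + 3.7·0.11)s + 3.7·11.7 = 0.
That is s² + 7.907s + 43.29 = 0, so ω_n = 6.58 rad/s and ζ = 7.907/(2·6.58) = 0.6009.
%OS = 100·exp(−πζ/√(1−ζ²)) = 9.43%.

9.43%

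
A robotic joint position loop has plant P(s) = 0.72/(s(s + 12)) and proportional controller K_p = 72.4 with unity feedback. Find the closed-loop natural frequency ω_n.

ω_n = 7.22 rad/s

The closed-loop denominator is s(s+12) + 72.4·0.72 = s² + 12s + 52.13.
Matching s² + 2ζω_n s + ω_n²: ω_n = √52.13 = 7.22 rad/s and 2ζω_n = 12, so ζ = 12/(2·7.22) = 0.831.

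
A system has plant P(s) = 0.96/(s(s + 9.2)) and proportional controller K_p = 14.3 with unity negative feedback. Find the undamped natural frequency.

The closed-loop denominator is s(s+9.2) + 14.3·0.96 = s² + 9.2s + 13.73.
Matching s² + 2ζω_n s + ω_n²: ω_n = √13.73 = 3.705 rad/s and 2ζω_n = 9.2, so ζ = 9.2/(2·3.705) = 1.24.

ω_n = 3.71 rad/s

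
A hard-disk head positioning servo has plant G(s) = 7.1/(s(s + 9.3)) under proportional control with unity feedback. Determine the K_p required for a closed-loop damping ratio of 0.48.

Closed-loop characteristic equation: s² + 9.3s + K_p·7.1 = 0.
So ω_n = √(7.1K_p) and 2ζω_n = 9.3, giving ζ = 9.3/(2√(7.1K_p)).
Setting ζ = 0.48: √(7.1K_p) = 9.3/(2·0.48) = 9.688, so K_p = 93.85/7.1 = 13.2.

K_p = 13.2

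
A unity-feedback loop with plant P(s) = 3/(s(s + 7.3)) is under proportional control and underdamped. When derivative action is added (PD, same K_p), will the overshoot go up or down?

decrease

The derivative term adds K·K_d to the s-coefficient of the characteristic equation, raising 2ζω_n while ω_n is unchanged; ζ increases, so overshoot decreases.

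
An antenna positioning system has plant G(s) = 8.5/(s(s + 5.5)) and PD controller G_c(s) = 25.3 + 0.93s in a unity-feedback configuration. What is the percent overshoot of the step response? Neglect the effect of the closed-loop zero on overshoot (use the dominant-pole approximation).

19.9%

Forward path: (25.3 + 0.93s)·8.5/(s(s+5.5)). The closed-loop characteristic equation is s² + (5.5 + 8.5·0.93)s + 8.5·25.3 = 0.
That is s² + 13.41s + 215.1 = 0, so ω_n = 14.66 rad/s and ζ = 13.41/(2·14.66) = 0.4571.
%OS = 100·exp(−πζ/√(1−ζ²)) = 19.9%.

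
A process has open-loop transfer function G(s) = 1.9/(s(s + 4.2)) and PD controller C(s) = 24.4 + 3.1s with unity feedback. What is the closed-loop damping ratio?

Forward path: (24.4 + 3.1s)·1.9/(s(s+4.2)). The closed-loop characteristic equation is s² + (4.2 + 1.9·3.1)s + 1.9·24.4 = 0.
That is s² + 10.09s + 46.36 = 0, so ω_n = 6.809 rad/s and ζ = 10.09/(2·6.809) = 0.741.

ζ = 0.741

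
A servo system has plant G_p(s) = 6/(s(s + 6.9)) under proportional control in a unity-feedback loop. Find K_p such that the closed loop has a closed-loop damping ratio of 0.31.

Closed-loop characteristic equation: s² + 6.9s + K_p·6 = 0.
So ω_n = √(6K_p) and 2ζω_n = 6.9, giving ζ = 6.9/(2√(6K_p)).
Setting ζ = 0.31: √(6K_p) = 6.9/(2·0.31) = 11.13, so K_p = 123.9/6 = 20.6.

K_p = 20.6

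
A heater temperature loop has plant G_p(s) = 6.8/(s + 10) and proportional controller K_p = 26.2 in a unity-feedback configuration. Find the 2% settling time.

T_s ≈ 0.0213 s

Closed-loop transfer function: T(s) = K_p·G_p(s)/(1 + K_p·G_p(s)) = 178.2/(s + 10 + 178.2) = 178.2/(s + 188.2).
Time constant τ = 1/188.2 = 0.005315 s, so the 2% settling time is about 4τ = 0.0213 s.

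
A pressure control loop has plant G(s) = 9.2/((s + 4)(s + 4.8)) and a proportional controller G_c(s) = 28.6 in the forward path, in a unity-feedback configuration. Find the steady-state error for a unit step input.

0.068

The loop is type 0. Static position error constant K_pos = G_c(0)·G(0) = 28.6·0.4792 = 13.7.
Steady-state error to a unit step: e_ss = 1/(1+K_pos) = 1/14.7 = 0.068.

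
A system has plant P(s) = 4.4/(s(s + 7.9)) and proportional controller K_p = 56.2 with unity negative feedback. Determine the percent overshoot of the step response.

44.3%

From 1 + K_pP(s) = 0: s² + 7.9s + 247.3 = 0 ⇒ ω_n = 15.73, ζ = 0.2512.
%OS = 100·exp(−πζ/√(1−ζ²)) = 100·exp(−π·0.2512/√0.9369) = 44.3%.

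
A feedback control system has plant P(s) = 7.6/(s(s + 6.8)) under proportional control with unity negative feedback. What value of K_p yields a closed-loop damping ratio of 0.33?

K_p = 14

Closed-loop characteristic equation: s² + 6.8s + K_p·7.6 = 0.
So ω_n = √(7.6K_p) and 2ζω_n = 6.8, giving ζ = 6.8/(2√(7.6K_p)).
Setting ζ = 0.33: √(7.6K_p) = 6.8/(2·0.33) = 10.3, so K_p = 106.2/7.6 = 14.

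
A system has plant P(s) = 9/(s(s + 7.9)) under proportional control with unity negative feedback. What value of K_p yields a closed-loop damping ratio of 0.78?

K_p = 2.85

Closed-loop characteristic equation: s² + 7.9s + K_p·9 = 0.
So ω_n = √(9K_p) and 2ζω_n = 7.9, giving ζ = 7.9/(2√(9K_p)).
Setting ζ = 0.78: √(9K_p) = 7.9/(2·0.78) = 5.064, so K_p = 25.65/9 = 2.85.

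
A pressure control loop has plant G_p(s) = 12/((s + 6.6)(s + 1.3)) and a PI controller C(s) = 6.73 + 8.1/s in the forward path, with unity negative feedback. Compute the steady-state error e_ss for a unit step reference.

0

The open loop C(s)G_p(s) has a pole at the origin (type 1), so the static position error constant is infinite and e_ss = 1/(1+∞) = 0.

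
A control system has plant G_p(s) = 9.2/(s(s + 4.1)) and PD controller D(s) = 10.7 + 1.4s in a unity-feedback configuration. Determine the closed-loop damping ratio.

ζ = 0.856

Forward path: (10.7 + 1.4s)·9.2/(s(s+4.1)). The closed-loop characteristic equation is s² + (4.1 + 9.2·1.4)s + 9.2·10.7 = 0.
That is s² + 16.98s + 98.44 = 0, so ω_n = 9.922 rad/s and ζ = 16.98/(2·9.922) = 0.8557.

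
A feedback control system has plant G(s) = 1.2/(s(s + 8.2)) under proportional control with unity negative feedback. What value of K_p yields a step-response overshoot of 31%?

From %OS = 100·exp(−πζ/√(1−ζ²)) = 31%, ζ = −ln(0.31)/√(π²+ln²(0.31)) = 0.3493.
Characteristic equation s² + 8.2s + 1.2K_p = 0 gives ζ = 8.2/(2√(1.2K_p)).
Setting ζ = 0.3493: √(1.2K_p) = 8.2/(2·0.3493) = 11.74, so K_p = 137.8/1.2 = 115.

K_p = 115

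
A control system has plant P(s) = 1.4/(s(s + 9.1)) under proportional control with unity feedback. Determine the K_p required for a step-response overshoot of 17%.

From %OS = 100·exp(−πζ/√(1−ζ²)) = 17%, ζ = −ln(0.17)/√(π²+ln²(0.17)) = 0.4913.
Characteristic equation s² + 9.1s + 1.4K_p = 0 gives ζ = 9.1/(2√(1.4K_p)).
Setting ζ = 0.4913: √(1.4K_p) = 9.1/(2·0.4913) = 9.262, so K_p = 85.78/1.4 = 61.3.

K_p = 61.3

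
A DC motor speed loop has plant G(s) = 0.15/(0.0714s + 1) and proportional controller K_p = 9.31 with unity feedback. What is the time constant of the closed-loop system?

τ = 0.0298 s

Closed loop: T(s) = K_p·G/(1+K_p·G) = 1.397/(0.0714s + 1 + 1.397), with pole at s = −(1 + 1.397)/0.0714 = −33.56.
Closed-loop time constant τ = 1/33.56 = 0.0298 s.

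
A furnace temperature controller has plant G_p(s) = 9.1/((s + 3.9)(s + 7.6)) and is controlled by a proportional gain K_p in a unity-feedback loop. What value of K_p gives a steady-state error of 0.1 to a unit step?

K_p = 29.3

Steady-state error for a unit step on this type-0 loop is 1/(1 + K_p·G_p(0)).
G_p(0) = 0.307. Require 1/(1 + K_p·0.307) = 0.1, so 1 + 0.307·K_p = 10.
K_p = (10 − 1)/0.307 = 29.3.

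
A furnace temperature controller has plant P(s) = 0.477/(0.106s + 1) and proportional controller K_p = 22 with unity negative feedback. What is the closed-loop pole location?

Closed loop: T(s) = K_p·P/(1+K_p·P) = 10.49/(0.106s + 1 + 10.49), with pole at s = −(1 + 10.49)/0.106 = −108.4.

s = -108.4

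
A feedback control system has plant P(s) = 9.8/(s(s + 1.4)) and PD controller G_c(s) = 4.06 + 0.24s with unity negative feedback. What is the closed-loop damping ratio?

ζ = 0.297

Forward path: (4.06 + 0.24s)·9.8/(s(s+1.4)). The closed-loop characteristic equation is s² + (1.4 + 9.8·0.24)s + 9.8·4.06 = 0.
That is s² + 3.752s + 39.79 = 0, so ω_n = 6.308 rad/s and ζ = 3.752/(2·6.308) = 0.2974.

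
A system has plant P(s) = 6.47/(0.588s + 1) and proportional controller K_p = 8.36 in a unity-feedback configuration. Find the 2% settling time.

Closed loop: T(s) = K_p·P/(1+K_p·P) = 54.09/(0.588s + 1 + 54.09), with pole at s = −(1 + 54.09)/0.588 = −93.69.
τ = 1/93.69 = 0.01067 s, so 2% settling time ≈ 4τ = 0.0427 s.

T_s ≈ 0.0427 s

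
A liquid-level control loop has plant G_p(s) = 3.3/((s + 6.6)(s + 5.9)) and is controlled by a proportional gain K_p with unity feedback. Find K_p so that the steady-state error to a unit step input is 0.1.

Steady-state error for a unit step on this type-0 loop is 1/(1 + K_p·G_p(0)).
G_p(0) = 0.08475. Require 1/(1 + K_p·0.08475) = 0.1, so 1 + 0.08475·K_p = 10.
K_p = (10 − 1)/0.08475 = 106.

K_p = 106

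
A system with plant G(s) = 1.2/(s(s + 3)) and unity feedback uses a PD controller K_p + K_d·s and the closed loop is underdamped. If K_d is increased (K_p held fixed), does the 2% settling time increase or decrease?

decrease

Characteristic equation s² + (3 + 1.2K_d)s + 1.2K_p = 0: raising K_d increases ζω_n = (3+1.2K_d)/2 while the loop stays underdamped, so T_s ≈ 4/(ζω_n) decreases.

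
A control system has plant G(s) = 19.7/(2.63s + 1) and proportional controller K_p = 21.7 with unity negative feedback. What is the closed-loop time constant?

Closed loop: T(s) = K_p·G/(1+K_p·G) = 427.5/(2.63s + 1 + 427.5), with pole at s = −(1 + 427.5)/2.63 = −162.9.
Closed-loop time constant τ = 1/162.9 = 0.00614 s.

τ = 0.00614 s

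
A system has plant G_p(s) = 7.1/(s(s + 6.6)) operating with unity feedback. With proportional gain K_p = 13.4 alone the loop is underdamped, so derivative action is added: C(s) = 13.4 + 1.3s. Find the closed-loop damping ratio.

Forward path: (13.4 + 1.3s)·7.1/(s(s+6.6)). The closed-loop characteristic equation is s² + (6.6 + 7.1·1.3)s + 7.1·13.4 = 0.
That is s² + 15.83s + 95.14 = 0, so ω_n = 9.754 rad/s and ζ = 15.83/(2·9.754) = 0.8115.

ζ = 0.811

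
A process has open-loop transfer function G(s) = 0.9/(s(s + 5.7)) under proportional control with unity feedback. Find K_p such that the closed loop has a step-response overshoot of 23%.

From %OS = 100·exp(−πζ/√(1−ζ²)) = 23%, ζ = −ln(0.23)/√(π²+ln²(0.23)) = 0.4237.
Characteristic equation s² + 5.7s + 0.9K_p = 0 gives ζ = 5.7/(2√(0.9K_p)).
Setting ζ = 0.4237: √(0.9K_p) = 5.7/(2·0.4237) = 6.726, so K_p = 45.24/0.9 = 50.3.

K_p = 50.3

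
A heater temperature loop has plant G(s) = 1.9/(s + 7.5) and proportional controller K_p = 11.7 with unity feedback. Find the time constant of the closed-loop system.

Closed-loop transfer function: T(s) = K_p·G(s)/(1 + K_p·G(s)) = 22.23/(s + 7.5 + 22.23) = 22.23/(s + 29.73).
Time constant τ = 1/29.73 = 0.0336 s.

τ = 0.0336 s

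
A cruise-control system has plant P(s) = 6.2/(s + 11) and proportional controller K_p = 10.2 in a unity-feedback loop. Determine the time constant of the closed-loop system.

τ = 0.0135 s

Closed-loop transfer function: T(s) = K_p·P(s)/(1 + K_p·P(s)) = 63.24/(s + 11 + 63.24) = 63.24/(s + 74.24).
Time constant τ = 1/74.24 = 0.0135 s.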